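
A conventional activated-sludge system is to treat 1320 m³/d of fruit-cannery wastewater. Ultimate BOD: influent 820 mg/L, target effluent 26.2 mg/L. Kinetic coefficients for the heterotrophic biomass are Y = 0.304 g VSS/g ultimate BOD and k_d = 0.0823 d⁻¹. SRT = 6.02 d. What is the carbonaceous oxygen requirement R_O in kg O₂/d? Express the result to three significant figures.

Correct the yield for decay: Y_obs = Y/(1 + k_d θ_c) = 0.304 / (1 + 0.0823 × 6.02) = 0.304 / 1.495 = 0.2033.
Q·(S₀ − S) = 1320 × (820 − 26.2) × 10⁻³ = 1048 kg/d removed.
P_X = Y_obs·Q·(S₀ − S) = 0.2033 × 1048 = 213.0 kg VSS/d.
Carbonaceous O₂ demand = substrate oxidised − cell-mass equivalent = 1048 − 1.42 × 213.0 = 745.4 kg O₂/d.

R_O ≈ 745 kg O₂/d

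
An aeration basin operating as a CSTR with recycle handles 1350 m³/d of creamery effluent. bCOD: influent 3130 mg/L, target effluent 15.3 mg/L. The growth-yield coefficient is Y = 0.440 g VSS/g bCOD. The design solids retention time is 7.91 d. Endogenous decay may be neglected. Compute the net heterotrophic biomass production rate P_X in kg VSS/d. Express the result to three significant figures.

P_X ≈ 1850 kg VSS/d

With endogenous decay neglected, the observed yield equals the true yield: Y_obs = Y = 0.440 g VSS/g bCOD.
Substrate removed = Q·(S₀ − S) = 1350 m³/d × (3130 − 15.3) g/m³ = 4.2×10^6 g/d = 4205 kg/d.
Biomass produced: P_X = Y_obs·Q·ΔS = 0.4400 × 4205 ≈ 1850 kg VSS/d.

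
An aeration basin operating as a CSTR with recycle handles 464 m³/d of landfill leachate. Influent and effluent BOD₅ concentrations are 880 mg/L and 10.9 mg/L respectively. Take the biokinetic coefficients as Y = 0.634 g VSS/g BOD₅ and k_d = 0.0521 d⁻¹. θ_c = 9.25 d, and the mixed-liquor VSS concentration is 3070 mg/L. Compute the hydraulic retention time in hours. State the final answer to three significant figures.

τ ≈ 26.9 h

Rearranging the biomass balance for a CMAS with decay, V = Y·Q·ΔS·θ_c / [X·(1+k_d θ_c)] = 0.634 × 464 × (880 − 10.9) × 9.25 / [3070 × (1 + 0.0521 × 9.25)] = 2.36×10^6 / 4550 = 519.8 m³.
Hydraulic retention time τ = V/Q = 519.8 / 464 = 1.120 d = 26.89 h.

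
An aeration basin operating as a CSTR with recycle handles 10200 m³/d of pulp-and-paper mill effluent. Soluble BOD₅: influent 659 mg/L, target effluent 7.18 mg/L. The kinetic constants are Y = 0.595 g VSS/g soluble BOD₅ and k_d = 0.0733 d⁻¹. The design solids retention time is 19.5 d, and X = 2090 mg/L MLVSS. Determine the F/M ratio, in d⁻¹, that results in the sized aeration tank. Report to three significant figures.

Rearranging the biomass balance for a CMAS with decay, V = Y·Q·ΔS·θ_c / [X·(1+k_d θ_c)] = 0.595 × 10200 × (659 − 7.18) × 19.5 / [2090 × (1 + 0.0733 × 19.5)] = 7.71×10^7 / 5077 = 15193 m³.
F/M = applied load / biomass = Q·S₀/(V·X) = 10200 × 659 / (15193 × 2090) = 0.2117 d⁻¹.

F/M ≈ 0.212 d⁻¹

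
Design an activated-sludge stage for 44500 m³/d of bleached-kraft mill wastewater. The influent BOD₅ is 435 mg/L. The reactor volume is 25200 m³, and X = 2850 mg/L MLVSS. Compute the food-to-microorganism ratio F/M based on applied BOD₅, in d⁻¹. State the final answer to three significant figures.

F/M = applied load / biomass = Q·S₀/(V·X) = 44500 × 435 / (25200 × 2850) = 0.2695 d⁻¹.

F/M ≈ 0.270 d⁻¹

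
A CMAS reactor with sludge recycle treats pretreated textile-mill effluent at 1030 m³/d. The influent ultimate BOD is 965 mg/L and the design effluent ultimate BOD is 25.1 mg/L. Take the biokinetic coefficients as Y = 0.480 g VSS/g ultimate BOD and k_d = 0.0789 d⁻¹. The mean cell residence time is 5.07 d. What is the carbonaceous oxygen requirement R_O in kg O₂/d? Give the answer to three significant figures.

Y_obs = Y / (1 + k_d θ_c) = 0.480 / (1 + 0.0789 × 5.07) = 0.480 / 1.400 = 0.3429.
Q·(S₀ − S) = 1030 × (965 − 25.1) × 10⁻³ = 968.1 kg/d removed.
Net sludge production P_X = 0.3429 × 968.1 = 331.9 kg VSS/d.
R_O = Q·ΔS − 1.42 P_X = 968.1 − 471.3 = 496.8 kg O₂/d.

R_O ≈ 497 kg O₂/d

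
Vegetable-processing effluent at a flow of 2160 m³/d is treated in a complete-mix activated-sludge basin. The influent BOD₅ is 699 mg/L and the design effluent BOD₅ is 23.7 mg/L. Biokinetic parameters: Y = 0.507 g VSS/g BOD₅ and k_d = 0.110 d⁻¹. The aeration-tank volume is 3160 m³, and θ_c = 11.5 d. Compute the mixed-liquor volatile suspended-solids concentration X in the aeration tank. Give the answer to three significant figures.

Solving the biomass balance for X: X = Y Q (S₀−S) θ_c / [V (1+k_d θ_c)] = 0.507 × 2160 × (699 − 23.7) × 11.5 / [3160 × (1 + 0.110 × 11.5)] = 1188 mg/L.

X ≈ 1190 mg/L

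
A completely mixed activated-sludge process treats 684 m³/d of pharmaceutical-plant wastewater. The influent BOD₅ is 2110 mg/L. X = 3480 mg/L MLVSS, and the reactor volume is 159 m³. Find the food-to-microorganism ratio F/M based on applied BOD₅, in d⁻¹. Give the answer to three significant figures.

F/M ≈ 2.61 d⁻¹

Food-to-microorganism ratio F/M = Q S₀ / (V X) = 684 × 2110 / (159.0 × 3480) = 2.608 d⁻¹.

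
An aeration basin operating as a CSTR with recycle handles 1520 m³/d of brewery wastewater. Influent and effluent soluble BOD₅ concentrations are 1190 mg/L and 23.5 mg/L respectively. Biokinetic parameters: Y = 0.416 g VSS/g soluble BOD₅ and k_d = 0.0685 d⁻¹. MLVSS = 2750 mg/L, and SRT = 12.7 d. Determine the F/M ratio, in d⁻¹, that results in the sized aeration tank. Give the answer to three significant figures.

F/M ≈ 0.361 d⁻¹

Rearranging the biomass balance for a CMAS with decay, V = Y·Q·ΔS·θ_c / [X·(1+k_d θ_c)] = 0.416 × 1520 × (1190 − 23.5) × 12.7 / [2750 × (1 + 0.0685 × 12.7)] = 9.37×10^6 / 5142 = 1822 m³.
Food-to-microorganism ratio F/M = Q S₀ / (V X) = 1520 × 1190 / (1822 × 2750) = 0.3611 d⁻¹.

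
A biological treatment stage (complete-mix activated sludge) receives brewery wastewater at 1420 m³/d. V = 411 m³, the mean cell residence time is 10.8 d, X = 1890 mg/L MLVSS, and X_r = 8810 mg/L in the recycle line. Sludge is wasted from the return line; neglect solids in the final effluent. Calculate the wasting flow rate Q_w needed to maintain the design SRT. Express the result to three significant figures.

Q_w ≈ 8.16 m³/d

Q_w = (V·X)/(θ_c X_r) = 411.0 × 1890 / (10.8 × 8810) = 8.164 m³/d.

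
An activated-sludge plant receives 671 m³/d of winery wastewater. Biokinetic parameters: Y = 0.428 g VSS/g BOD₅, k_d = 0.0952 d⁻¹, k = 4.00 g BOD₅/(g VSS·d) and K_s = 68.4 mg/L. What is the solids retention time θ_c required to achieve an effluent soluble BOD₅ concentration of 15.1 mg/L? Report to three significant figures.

θ_c ≈ 4.66 d

From 1/θ_c = Y·k·S/(K_s + S) − k_d: Y·k·S/(K_s+S) = 0.428 × 4.00 × 15.1 / (68.4 + 15.1) = 0.3096 d⁻¹.
1/θ_c = 0.3096 − 0.0952 = 0.2144 d⁻¹, so θ_c = 4.664 d.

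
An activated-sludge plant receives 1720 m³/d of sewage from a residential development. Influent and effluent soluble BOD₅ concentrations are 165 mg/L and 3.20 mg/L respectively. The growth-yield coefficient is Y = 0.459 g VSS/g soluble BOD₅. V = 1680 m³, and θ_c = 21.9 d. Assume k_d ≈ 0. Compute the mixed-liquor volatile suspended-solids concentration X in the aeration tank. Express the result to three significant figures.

X ≈ 1670 mg/L

X = Y·Q·ΔS·θ_c / V = 0.459 × 1720 × (165 − 3.20) × 21.9 / 1680 = 1665 mg/L.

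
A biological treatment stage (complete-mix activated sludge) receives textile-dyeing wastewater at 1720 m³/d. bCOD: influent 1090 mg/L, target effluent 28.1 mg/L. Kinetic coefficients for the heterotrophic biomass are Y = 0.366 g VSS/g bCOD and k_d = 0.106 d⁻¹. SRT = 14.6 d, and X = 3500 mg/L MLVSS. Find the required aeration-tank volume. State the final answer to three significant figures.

Steady-state biomass mass balance: V·X·(1 + k_d·θ_c) = Y·Q·(S₀ − S)·θ_c, so V = 0.366 × 1720 × (1090 − 28.1) × 14.6 / [3500 × (1 + 0.106 × 14.6)] = 9.76×10^6 / 8917 = 1095 m³.

V ≈ 1090 m³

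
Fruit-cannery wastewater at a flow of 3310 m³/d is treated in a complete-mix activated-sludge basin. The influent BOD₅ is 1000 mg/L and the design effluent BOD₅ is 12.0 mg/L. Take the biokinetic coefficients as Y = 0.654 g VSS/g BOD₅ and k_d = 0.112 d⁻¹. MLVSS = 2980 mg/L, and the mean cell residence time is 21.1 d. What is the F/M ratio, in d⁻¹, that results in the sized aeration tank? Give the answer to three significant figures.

F/M ≈ 0.247 d⁻¹

Steady-state biomass mass balance: V·X·(1 + k_d·θ_c) = Y·Q·(S₀ − S)·θ_c, so V = 0.654 × 3310 × (1000 − 12.0) × 21.1 / [2980 × (1 + 0.112 × 21.1)] = 4.51×10^7 / 10022 = 4503 m³.
F/M = applied load / biomass = Q·S₀/(V·X) = 3310 × 1000 / (4503 × 2980) = 0.2467 d⁻¹.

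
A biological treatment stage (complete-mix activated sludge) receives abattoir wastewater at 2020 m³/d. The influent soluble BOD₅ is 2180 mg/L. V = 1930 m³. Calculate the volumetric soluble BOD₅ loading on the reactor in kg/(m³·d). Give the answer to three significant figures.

L_v = Q S₀ / V = 2020 × 2180 × 10⁻³ / 1930 = 2.282 kg/(m³·d).

L_v ≈ 2.28 kg soluble BOD₅/(m³·d)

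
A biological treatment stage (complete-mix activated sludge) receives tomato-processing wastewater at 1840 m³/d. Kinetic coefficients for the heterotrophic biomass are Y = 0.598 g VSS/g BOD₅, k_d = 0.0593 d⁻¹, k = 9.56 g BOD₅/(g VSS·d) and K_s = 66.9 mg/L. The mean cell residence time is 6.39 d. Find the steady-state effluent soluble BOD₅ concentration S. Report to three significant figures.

S ≈ 2.62 mg/L

From the Monod/SRT balance for a CMAS, S = K_s·(1+k_d θ_c)/[θ_c·(Y k − k_d) − 1] = 66.9 × (1 + 0.0593 × 6.39) / [6.39 × (0.598 × 9.56 − 0.0593) − 1] = 92.25 / 35.15 = 2.624 mg/L.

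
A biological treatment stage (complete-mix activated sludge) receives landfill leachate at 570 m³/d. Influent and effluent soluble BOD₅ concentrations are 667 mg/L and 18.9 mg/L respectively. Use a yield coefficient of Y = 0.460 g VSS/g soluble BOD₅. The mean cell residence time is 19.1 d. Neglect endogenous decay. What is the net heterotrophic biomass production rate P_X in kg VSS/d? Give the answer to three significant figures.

P_X ≈ 170 kg VSS/d

No decay correction is needed, so Y_obs = Y = 0.460.
Mass of soluble BOD₅ removed per day: Q(S₀ − S) = 570 × 648.1 g/m³ = 369.4 kg/d.
P_X = Y_obs · Q(S₀ − S) = 0.4600 × 369.4 = 169.9 kg VSS/d.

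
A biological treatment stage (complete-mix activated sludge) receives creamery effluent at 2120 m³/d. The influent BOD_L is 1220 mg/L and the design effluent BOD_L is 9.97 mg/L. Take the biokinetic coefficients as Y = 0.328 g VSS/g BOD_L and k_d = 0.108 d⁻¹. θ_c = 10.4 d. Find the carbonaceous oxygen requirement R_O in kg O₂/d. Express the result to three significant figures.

Correct the yield for decay: Y_obs = Y/(1 + k_d θ_c) = 0.328 / (1 + 0.108 × 10.4) = 0.328 / 2.123 = 0.1545.
Mass of BOD_L removed per day: Q(S₀ − S) = 2120 × 1210 g/m³ = 2565 kg/d.
P_X = Y_obs·Q·(S₀ − S) = 0.1545 × 2565 = 396.3 kg VSS/d.
R_O = Q·ΔS − 1.42 P_X = 2565 − 562.7 = 2003 kg O₂/d.

R_O ≈ 2000 kg O₂/d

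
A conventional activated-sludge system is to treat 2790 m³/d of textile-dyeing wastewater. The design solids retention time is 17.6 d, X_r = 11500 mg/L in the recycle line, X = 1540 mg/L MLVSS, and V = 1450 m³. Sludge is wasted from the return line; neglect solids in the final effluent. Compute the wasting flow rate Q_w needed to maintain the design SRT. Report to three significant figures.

Q_w ≈ 11.0 m³/d

Wasting from the return line (neglecting effluent solids): Q_w = V·X / (θ_c·X_r) = 1450 × 1540 / (17.6 × 11500) = 11.03 m³/d.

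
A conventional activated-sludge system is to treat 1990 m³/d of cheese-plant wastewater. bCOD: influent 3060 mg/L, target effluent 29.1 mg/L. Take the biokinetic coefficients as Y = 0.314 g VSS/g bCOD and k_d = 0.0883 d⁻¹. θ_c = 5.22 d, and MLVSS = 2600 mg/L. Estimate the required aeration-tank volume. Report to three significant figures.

V ≈ 2600 m³

Rearranging the biomass balance for a CMAS with decay, V = Y·Q·ΔS·θ_c / [X·(1+k_d θ_c)] = 0.314 × 1990 × (3060 − 29.1) × 5.22 / [2600 × (1 + 0.0883 × 5.22)] = 9.89×10^6 / 3798 = 2603 m³.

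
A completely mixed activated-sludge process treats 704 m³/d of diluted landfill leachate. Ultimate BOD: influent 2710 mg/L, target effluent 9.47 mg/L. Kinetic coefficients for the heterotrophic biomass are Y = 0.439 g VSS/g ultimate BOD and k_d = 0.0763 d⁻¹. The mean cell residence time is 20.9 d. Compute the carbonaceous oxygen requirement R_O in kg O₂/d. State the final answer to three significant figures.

Observed yield with endogenous decay: Y_obs = Y / (1 + k_d·θ_c) = 0.439 / (1 + 0.0763 × 20.9) = 0.439 / 2.595 = 0.1692 g VSS/g ultimate BOD.
ΔS = 2710 − 9.47 = 2701 mg/L, so the substrate removal rate is 704 × 2701/1000 = 1901 kg ultimate BOD/d.
Biomass synthesised: P_X = Y_obs × 1901 = 321.7 kg VSS/d.
R_O = Q·(S₀ − S) − 1.42·P_X = 1901 − 1.42 × 321.7 = 1444 kg O₂/d.

R_O ≈ 1440 kg O₂/d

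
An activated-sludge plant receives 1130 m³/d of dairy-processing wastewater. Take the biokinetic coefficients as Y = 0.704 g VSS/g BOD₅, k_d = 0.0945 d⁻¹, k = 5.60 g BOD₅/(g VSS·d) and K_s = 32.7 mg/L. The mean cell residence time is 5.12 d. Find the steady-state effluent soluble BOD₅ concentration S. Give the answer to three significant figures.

Effluent substrate depends only on kinetics and SRT: S = K_s(1 + k_d θ_c) / [θ_c(Yk − k_d) − 1] = 32.7 × (1 + 0.0945 × 5.12) / [5.12 × (0.704 × 5.60 − 0.0945) − 1] = 48.52 / 18.70 = 2.595 mg/L.

S ≈ 2.59 mg/L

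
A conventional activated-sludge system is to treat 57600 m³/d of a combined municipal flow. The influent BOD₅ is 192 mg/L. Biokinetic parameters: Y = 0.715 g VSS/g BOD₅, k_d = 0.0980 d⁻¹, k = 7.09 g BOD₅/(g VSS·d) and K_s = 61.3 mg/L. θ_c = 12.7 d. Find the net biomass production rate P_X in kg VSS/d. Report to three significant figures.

From the Monod/SRT balance for a CMAS, S = K_s·(1+k_d θ_c)/[θ_c·(Y k − k_d) − 1] = 61.3 × (1 + 0.0980 × 12.7) / [12.7 × (0.715 × 7.09 − 0.0980) − 1] = 137.6 / 62.14 = 2.214 mg/L.
Observed yield with endogenous decay: Y_obs = Y / (1 + k_d·θ_c) = 0.715 / (1 + 0.0980 × 12.7) = 0.715 / 2.245 = 0.3185 g VSS/g BOD₅.
Substrate removed = Q·(S₀ − S) = 57600 m³/d × (192 − 2.21) g/m³ = 1.09×10^7 g/d = 10932 kg/d.
Biomass produced: P_X = Y_obs·Q·ΔS = 0.3185 × 10932 ≈ 3482 kg VSS/d.

P_X ≈ 3480 kg VSS/d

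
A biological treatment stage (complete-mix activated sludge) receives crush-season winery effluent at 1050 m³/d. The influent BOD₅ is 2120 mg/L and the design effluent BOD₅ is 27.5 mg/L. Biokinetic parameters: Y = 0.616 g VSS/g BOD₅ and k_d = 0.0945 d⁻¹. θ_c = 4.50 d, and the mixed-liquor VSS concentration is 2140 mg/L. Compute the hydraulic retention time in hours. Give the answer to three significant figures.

τ ≈ 45.6 h

Steady-state biomass mass balance: V·X·(1 + k_d·θ_c) = Y·Q·(S₀ − S)·θ_c, so V = 0.616 × 1050 × (2120 − 27.5) × 4.50 / [2140 × (1 + 0.0945 × 4.50)] = 6.09×10^6 / 3050 = 1997 m³.
Hydraulic retention time τ = V/Q = 1997 / 1050 = 1.902 d = 45.64 h.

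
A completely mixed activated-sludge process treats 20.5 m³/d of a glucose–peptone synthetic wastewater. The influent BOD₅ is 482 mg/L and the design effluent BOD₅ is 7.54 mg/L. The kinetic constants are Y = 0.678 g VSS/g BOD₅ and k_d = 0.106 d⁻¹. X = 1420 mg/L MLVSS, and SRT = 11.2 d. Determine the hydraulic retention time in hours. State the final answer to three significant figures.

Rearranging the biomass balance for a CMAS with decay, V = Y·Q·ΔS·θ_c / [X·(1+k_d θ_c)] = 0.678 × 20.5 × (482 − 7.54) × 11.2 / [1420 × (1 + 0.106 × 11.2)] = 7.39×10^4 / 3106 = 23.78 m³.
Hydraulic retention time τ = V/Q = 23.78 / 20.5 = 1.160 d = 27.84 h.

τ ≈ 27.8 h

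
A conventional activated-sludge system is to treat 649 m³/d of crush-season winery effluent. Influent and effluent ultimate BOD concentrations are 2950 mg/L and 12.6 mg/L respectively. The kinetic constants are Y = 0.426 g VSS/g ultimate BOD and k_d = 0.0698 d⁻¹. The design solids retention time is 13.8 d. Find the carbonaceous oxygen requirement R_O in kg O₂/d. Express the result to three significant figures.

Correct the yield for decay: Y_obs = Y/(1 + k_d θ_c) = 0.426 / (1 + 0.0698 × 13.8) = 0.426 / 1.963 = 0.2170.
Q·(S₀ − S) = 649 × (2950 − 12.6) × 10⁻³ = 1906 kg/d removed.
Biomass synthesised: P_X = Y_obs × 1906 = 413.7 kg VSS/d.
R_O = Q·ΔS − 1.42 P_X = 1906 − 587.4 = 1319 kg O₂/d.

R_O ≈ 1320 kg O₂/d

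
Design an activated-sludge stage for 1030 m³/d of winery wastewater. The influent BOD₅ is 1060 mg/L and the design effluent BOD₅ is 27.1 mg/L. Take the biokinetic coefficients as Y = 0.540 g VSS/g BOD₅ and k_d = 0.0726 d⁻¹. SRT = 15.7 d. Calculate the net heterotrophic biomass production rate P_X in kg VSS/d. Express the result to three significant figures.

P_X ≈ 268 kg VSS/d

Observed yield with endogenous decay: Y_obs = Y / (1 + k_d·θ_c) = 0.540 / (1 + 0.0726 × 15.7) = 0.540 / 2.140 = 0.2524 g VSS/g BOD₅.
Mass of BOD₅ removed per day: Q(S₀ − S) = 1030 × 1033 g/m³ = 1064 kg/d.
Net biomass production P_X = Y_obs × Q·(S₀ − S) = 0.2524 × 1064 = 268.5 kg VSS/d.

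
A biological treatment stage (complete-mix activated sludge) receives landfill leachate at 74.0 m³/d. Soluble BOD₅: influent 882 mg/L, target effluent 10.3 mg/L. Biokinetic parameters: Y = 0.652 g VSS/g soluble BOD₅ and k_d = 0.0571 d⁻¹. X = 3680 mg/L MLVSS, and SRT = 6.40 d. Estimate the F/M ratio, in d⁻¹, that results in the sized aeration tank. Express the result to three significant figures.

F/M ≈ 0.331 d⁻¹

From the SRT design equation V = Y Q (S₀−S) θ_c / [X (1 + k_d θ_c)] = 0.652 × 74.0 × (882 − 10.3) × 6.40 / [3680 × (1 + 0.0571 × 6.40)] = 2.69×10^5 / 5025 = 53.57 m³.
F/M = applied load / biomass = Q·S₀/(V·X) = 74.0 × 882 / (53.57 × 3680) = 0.3311 d⁻¹.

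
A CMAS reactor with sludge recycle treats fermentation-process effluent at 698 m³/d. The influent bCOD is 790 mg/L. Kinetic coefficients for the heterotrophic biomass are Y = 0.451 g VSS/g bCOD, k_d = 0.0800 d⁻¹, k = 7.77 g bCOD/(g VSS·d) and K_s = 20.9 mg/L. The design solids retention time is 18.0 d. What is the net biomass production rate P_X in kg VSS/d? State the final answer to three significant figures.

From the Monod/SRT balance for a CMAS, S = K_s·(1+k_d θ_c)/[θ_c·(Y k − k_d) − 1] = 20.9 × (1 + 0.0800 × 18.0) / [18.0 × (0.451 × 7.77 − 0.0800) − 1] = 51.00 / 60.64 = 0.8410 mg/L.
Y_obs = Y / (1 + k_d θ_c) = 0.451 / (1 + 0.0800 × 18.0) = 0.451 / 2.440 = 0.1848.
ΔS = 790 − 0.841 = 789.2 mg/L, so the substrate removal rate is 698 × 789.2/1000 = 550.8 kg bCOD/d.
P_X = Y_obs · Q(S₀ − S) = 0.1848 × 550.8 = 101.8 kg VSS/d.

P_X ≈ 102 kg VSS/d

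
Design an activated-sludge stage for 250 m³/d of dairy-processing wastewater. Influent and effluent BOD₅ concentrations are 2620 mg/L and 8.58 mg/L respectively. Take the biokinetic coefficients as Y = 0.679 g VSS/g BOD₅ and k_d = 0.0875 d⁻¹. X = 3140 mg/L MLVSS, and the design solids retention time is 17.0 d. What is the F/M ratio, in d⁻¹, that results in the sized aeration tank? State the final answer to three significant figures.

F/M ≈ 0.216 d⁻¹

Rearranging the biomass balance for a CMAS with decay, V = Y·Q·ΔS·θ_c / [X·(1+k_d θ_c)] = 0.679 × 250 × (2620 − 8.58) × 17.0 / [3140 × (1 + 0.0875 × 17.0)] = 7.54×10^6 / 7811 = 964.8 m³.
F/M = applied load / biomass = Q·S₀/(V·X) = 250 × 2620 / (964.8 × 3140) = 0.2162 d⁻¹.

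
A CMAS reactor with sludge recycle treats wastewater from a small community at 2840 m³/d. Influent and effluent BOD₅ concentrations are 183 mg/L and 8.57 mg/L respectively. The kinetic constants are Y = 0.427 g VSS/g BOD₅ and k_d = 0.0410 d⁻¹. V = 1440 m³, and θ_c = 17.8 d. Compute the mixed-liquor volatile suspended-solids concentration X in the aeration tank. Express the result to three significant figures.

X ≈ 1510 mg/L

Solving the biomass balance for X: X = Y Q (S₀−S) θ_c / [V (1+k_d θ_c)] = 0.427 × 2840 × (183 − 8.57) × 17.8 / [1440 × (1 + 0.0410 × 17.8)] = 1512 mg/L.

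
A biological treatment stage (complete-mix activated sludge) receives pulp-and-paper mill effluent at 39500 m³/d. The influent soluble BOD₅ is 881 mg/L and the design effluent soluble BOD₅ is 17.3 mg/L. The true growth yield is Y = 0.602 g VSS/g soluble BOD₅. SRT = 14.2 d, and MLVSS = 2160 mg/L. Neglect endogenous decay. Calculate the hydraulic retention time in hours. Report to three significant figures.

τ ≈ 82.0 h

With k_d = 0 the design equation reduces to V = Y Q (S₀−S) θ_c / X = 0.602 × 39500 × (881 − 17.3) × 14.2 / 2160 = 135018 m³.
Hydraulic retention time τ = V/Q = 135018 / 39500 = 3.418 d = 82.04 h.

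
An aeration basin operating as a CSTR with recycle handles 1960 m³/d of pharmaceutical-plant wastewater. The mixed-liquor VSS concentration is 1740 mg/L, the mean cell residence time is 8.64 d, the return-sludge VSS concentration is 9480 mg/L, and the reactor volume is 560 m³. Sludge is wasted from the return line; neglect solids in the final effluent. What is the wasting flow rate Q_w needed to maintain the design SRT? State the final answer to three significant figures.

Q_w ≈ 11.9 m³/d

Wasting from the return line (neglecting effluent solids): Q_w = V·X / (θ_c·X_r) = 560.0 × 1740 / (8.64 × 9480) = 11.90 m³/d.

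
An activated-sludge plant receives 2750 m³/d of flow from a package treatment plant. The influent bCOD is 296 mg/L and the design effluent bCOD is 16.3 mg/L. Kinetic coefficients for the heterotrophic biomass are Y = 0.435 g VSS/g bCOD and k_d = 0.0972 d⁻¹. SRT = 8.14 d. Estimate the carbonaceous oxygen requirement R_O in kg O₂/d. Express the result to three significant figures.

R_O ≈ 504 kg O₂/d

Observed yield with endogenous decay: Y_obs = Y / (1 + k_d·θ_c) = 0.435 / (1 + 0.0972 × 8.14) = 0.435 / 1.791 = 0.2429 g VSS/g bCOD.
Mass of bCOD removed per day: Q(S₀ − S) = 2750 × 279.7 g/m³ = 769.2 kg/d.
P_X = Y_obs·Q·(S₀ − S) = 0.2429 × 769.2 = 186.8 kg VSS/d.
Carbonaceous O₂ demand = substrate oxidised − cell-mass equivalent = 769.2 − 1.42 × 186.8 = 503.9 kg O₂/d.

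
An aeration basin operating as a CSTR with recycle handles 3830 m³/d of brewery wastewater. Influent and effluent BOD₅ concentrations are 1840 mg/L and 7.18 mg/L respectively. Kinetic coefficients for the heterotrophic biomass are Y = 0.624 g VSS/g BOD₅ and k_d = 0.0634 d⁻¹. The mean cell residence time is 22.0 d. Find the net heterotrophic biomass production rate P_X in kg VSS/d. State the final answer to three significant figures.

Y_obs = Y / (1 + k_d θ_c) = 0.624 / (1 + 0.0634 × 22.0) = 0.624 / 2.395 = 0.2606.
ΔS = 1840 − 7.18 = 1833 mg/L, so the substrate removal rate is 3830 × 1833/1000 = 7020 kg BOD₅/d.
Net biomass production P_X = Y_obs × Q·(S₀ − S) = 0.2606 × 7020 = 1829 kg VSS/d.

P_X ≈ 1830 kg VSS/d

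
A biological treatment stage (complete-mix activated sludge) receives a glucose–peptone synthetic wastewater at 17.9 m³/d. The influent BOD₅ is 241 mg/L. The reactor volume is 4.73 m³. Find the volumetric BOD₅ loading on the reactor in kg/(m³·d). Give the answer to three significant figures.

L_v ≈ 0.912 kg BOD₅/(m³·d)

Applied BOD₅ load per unit volume = Q·S₀/V = (17.9 × 241/1000)/4.730 = 0.9120 kg BOD₅·m⁻³·d⁻¹.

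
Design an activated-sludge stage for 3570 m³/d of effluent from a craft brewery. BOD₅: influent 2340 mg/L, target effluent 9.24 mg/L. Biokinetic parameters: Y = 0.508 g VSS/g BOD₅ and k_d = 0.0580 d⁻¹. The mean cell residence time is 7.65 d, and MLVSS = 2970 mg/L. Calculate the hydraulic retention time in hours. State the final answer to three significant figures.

Steady-state biomass mass balance: V·X·(1 + k_d·θ_c) = Y·Q·(S₀ − S)·θ_c, so V = 0.508 × 3570 × (2340 − 9.24) × 7.65 / [2970 × (1 + 0.0580 × 7.65)] = 3.23×10^7 / 4288 = 7541 m³.
τ = V/Q = 7541/3570 = 2.112 d, or 50.70 h.

τ ≈ 50.7 h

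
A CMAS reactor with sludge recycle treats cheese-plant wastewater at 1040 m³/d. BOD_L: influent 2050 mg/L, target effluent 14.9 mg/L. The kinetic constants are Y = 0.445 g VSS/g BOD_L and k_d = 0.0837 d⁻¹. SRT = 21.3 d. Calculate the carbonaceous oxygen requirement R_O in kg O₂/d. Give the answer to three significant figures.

Observed yield with endogenous decay: Y_obs = Y / (1 + k_d·θ_c) = 0.445 / (1 + 0.0837 × 21.3) = 0.445 / 2.783 = 0.1599 g VSS/g BOD_L.
Mass of BOD_L removed per day: Q(S₀ − S) = 1040 × 2035 g/m³ = 2117 kg/d.
P_X = Y_obs·Q·(S₀ − S) = 0.1599 × 2117 = 338.5 kg VSS/d.
R_O = Q·ΔS − 1.42 P_X = 2117 − 480.6 = 1636 kg O₂/d.

R_O ≈ 1640 kg O₂/d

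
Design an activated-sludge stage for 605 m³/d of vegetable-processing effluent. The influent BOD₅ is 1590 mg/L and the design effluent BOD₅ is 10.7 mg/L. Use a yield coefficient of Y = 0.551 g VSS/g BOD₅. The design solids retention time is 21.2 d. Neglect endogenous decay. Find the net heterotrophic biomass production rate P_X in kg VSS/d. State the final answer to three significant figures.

P_X ≈ 526 kg VSS/d

Since k_d ≈ 0, Y_obs = Y = 0.551 g VSS/g BOD₅.
Q·(S₀ − S) = 605 × (1590 − 10.7) × 10⁻³ = 955.5 kg/d removed.
P_X = Y_obs · Q(S₀ − S) = 0.5510 × 955.5 = 526.5 kg VSS/d.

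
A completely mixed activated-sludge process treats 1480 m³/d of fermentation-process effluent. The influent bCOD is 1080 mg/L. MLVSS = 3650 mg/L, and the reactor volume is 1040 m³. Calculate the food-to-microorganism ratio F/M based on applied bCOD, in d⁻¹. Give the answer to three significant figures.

F/M = applied load / biomass = Q·S₀/(V·X) = 1480 × 1080 / (1040 × 3650) = 0.4211 d⁻¹.

F/M ≈ 0.421 d⁻¹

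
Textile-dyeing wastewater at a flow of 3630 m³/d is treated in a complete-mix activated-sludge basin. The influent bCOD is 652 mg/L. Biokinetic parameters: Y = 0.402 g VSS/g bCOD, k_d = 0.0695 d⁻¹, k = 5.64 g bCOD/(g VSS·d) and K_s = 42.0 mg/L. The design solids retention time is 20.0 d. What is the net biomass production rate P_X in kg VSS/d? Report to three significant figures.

P_X ≈ 397 kg VSS/d

From the Monod/SRT balance for a CMAS, S = K_s·(1+k_d θ_c)/[θ_c·(Y k − k_d) − 1] = 42.0 × (1 + 0.0695 × 20.0) / [20.0 × (0.402 × 5.64 − 0.0695) − 1] = 100.4 / 42.96 = 2.337 mg/L.
Y_obs = Y / (1 + k_d θ_c) = 0.402 / (1 + 0.0695 × 20.0) = 0.402 / 2.390 = 0.1682.
Mass of bCOD removed per day: Q(S₀ − S) = 3630 × 649.7 g/m³ = 2358 kg/d.
P_X = Y_obs · Q(S₀ − S) = 0.1682 × 2358 = 396.7 kg VSS/d.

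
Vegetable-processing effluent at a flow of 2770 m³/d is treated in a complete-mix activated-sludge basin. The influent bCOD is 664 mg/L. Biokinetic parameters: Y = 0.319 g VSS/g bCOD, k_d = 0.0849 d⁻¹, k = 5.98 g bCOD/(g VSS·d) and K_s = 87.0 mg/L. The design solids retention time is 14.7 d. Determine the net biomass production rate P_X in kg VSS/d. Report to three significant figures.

Effluent substrate depends only on kinetics and SRT: S = K_s(1 + k_d θ_c) / [θ_c(Yk − k_d) − 1] = 87.0 × (1 + 0.0849 × 14.7) / [14.7 × (0.319 × 5.98 − 0.0849) − 1] = 195.6 / 25.79 = 7.582 mg/L.
Correct the yield for decay: Y_obs = Y/(1 + k_d θ_c) = 0.319 / (1 + 0.0849 × 14.7) = 0.319 / 2.248 = 0.1419.
Q·(S₀ − S) = 2770 × (664 − 7.58) × 10⁻³ = 1818 kg/d removed.
P_X = Y_obs · Q(S₀ − S) = 0.1419 × 1818 = 258.0 kg VSS/d.

P_X ≈ 258 kg VSS/d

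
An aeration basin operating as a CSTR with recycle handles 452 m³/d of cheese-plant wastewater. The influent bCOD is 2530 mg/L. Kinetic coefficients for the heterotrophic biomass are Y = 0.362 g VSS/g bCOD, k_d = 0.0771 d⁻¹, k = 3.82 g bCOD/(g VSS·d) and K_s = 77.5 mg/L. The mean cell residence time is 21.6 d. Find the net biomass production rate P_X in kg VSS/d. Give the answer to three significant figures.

P_X ≈ 155 kg VSS/d

From the Monod/SRT balance for a CMAS, S = K_s·(1+k_d θ_c)/[θ_c·(Y k − k_d) − 1] = 77.5 × (1 + 0.0771 × 21.6) / [21.6 × (0.362 × 3.82 − 0.0771) − 1] = 206.6 / 27.20 = 7.593 mg/L.
The observed yield is Y_obs = Y/(1 + k_d·θ_c) = 0.362 / (1 + 0.0771 × 21.6) = 0.362 / 2.665 = 0.1358 g VSS per g bCOD removed.
Q·(S₀ − S) = 452 × (2530 − 7.59) × 10⁻³ = 1140 kg/d removed.
Biomass produced: P_X = Y_obs·Q·ΔS = 0.1358 × 1140 ≈ 154.8 kg VSS/d.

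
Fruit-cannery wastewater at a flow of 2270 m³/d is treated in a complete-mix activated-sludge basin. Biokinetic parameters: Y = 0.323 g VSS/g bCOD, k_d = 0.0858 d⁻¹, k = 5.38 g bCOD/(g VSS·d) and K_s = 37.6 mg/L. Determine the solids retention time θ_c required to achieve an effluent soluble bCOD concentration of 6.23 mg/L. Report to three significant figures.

From 1/θ_c = Y·k·S/(K_s + S) − k_d: Y·k·S/(K_s+S) = 0.323 × 5.38 × 6.23 / (37.6 + 6.23) = 0.2470 d⁻¹.
Then 1/θ_c = μ − k_d = 0.2470 − 0.0858 = 0.1612 d⁻¹, giving θ_c = 6.203 d.

θ_c ≈ 6.20 d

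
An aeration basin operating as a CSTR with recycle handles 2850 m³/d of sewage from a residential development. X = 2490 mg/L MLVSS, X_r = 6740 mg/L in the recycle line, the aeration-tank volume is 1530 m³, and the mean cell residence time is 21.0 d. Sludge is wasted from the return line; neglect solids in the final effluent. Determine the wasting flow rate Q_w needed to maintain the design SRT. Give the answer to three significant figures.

Wasting from the return line (neglecting effluent solids): Q_w = V·X / (θ_c·X_r) = 1530 × 2490 / (21.0 × 6740) = 26.92 m³/d.

Q_w ≈ 26.9 m³/d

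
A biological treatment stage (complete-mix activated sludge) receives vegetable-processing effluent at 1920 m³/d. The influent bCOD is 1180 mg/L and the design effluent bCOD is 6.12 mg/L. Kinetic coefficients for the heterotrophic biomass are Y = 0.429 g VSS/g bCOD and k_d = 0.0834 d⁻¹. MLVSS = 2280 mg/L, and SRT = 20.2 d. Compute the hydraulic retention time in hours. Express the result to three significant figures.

τ ≈ 39.9 h

Rearranging the biomass balance for a CMAS with decay, V = Y·Q·ΔS·θ_c / [X·(1+k_d θ_c)] = 0.429 × 1920 × (1180 − 6.12) × 20.2 / [2280 × (1 + 0.0834 × 20.2)] = 1.95×10^7 / 6121 = 3191 m³.
HRT = V/Q = 3191 m³ / 1920 m³·d⁻¹ = 1.662 d × 24 = 39.89 h.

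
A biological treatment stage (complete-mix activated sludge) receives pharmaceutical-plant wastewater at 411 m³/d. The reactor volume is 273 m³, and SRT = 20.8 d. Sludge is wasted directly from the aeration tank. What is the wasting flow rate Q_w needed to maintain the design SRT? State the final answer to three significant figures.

For wasting at MLVSS concentration, Q_w = V/θ_c = 273.0/20.8 = 13.12 m³/d.

Q_w ≈ 13.1 m³/d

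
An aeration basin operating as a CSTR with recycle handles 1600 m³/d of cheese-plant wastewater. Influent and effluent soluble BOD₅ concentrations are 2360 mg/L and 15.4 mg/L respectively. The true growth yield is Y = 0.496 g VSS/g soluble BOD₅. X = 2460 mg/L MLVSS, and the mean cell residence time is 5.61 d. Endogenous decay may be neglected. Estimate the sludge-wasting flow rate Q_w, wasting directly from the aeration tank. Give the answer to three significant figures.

Biomass mass balance (decay neglected): V·X = Y·Q·(S₀ − S)·θ_c, so V = 0.496 × 1600 × (2360 − 15.4) × 5.61 / 2460 = 4243 m³.
Wasting from the aeration tank: Q_w = V / θ_c = 4243 / 5.61 = 756.4 m³/d.

Q_w ≈ 756 m³/d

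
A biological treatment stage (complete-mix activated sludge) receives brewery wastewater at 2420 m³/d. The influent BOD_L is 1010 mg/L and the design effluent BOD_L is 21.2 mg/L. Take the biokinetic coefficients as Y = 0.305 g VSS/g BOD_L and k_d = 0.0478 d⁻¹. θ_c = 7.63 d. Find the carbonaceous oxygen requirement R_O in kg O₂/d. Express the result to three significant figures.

Observed yield with endogenous decay: Y_obs = Y / (1 + k_d·θ_c) = 0.305 / (1 + 0.0478 × 7.63) = 0.305 / 1.365 = 0.2235 g VSS/g BOD_L.
Q·(S₀ − S) = 2420 × (1010 − 21.2) × 10⁻³ = 2393 kg/d removed.
Biomass synthesised: P_X = Y_obs × 2393 = 534.8 kg VSS/d.
Carbonaceous O₂ demand = substrate oxidised − cell-mass equivalent = 2393 − 1.42 × 534.8 = 1633 kg O₂/d.

R_O ≈ 1630 kg O₂/d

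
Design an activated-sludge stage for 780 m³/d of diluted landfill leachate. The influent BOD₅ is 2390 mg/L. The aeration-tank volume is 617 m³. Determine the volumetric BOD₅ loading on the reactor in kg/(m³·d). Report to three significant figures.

L_v ≈ 3.02 kg BOD₅/(m³·d)

Applied BOD₅ load per unit volume = Q·S₀/V = (780 × 2390/1000)/617.0 = 3.021 kg BOD₅·m⁻³·d⁻¹.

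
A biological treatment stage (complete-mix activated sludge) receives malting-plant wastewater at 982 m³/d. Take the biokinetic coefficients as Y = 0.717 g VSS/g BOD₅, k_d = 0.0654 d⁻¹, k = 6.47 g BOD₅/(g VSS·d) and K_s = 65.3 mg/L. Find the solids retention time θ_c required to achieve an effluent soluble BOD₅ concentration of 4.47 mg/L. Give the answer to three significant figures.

At the target effluent, Y k S/(K_s+S) = 0.717×6.47×4.47/69.77 = 0.2972 d⁻¹.
Then 1/θ_c = μ − k_d = 0.2972 − 0.0654 = 0.2318 d⁻¹, giving θ_c = 4.314 d.

θ_c ≈ 4.31 d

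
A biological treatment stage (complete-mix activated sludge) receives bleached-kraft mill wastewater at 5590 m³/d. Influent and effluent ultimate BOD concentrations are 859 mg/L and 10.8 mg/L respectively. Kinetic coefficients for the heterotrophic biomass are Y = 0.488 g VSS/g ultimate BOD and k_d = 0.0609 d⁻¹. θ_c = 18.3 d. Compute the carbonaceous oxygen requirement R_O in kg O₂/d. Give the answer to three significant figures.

R_O ≈ 3190 kg O₂/d

Observed yield with endogenous decay: Y_obs = Y / (1 + k_d·θ_c) = 0.488 / (1 + 0.0609 × 18.3) = 0.488 / 2.114 = 0.2308 g VSS/g ultimate BOD.
Mass of ultimate BOD removed per day: Q(S₀ − S) = 5590 × 848.2 g/m³ = 4741 kg/d.
P_X = Y_obs·Q·(S₀ − S) = 0.2308 × 4741 = 1094 kg VSS/d.
R_O = Q·(S₀ − S) − 1.42·P_X = 4741 − 1.42 × 1094 = 3188 kg O₂/d.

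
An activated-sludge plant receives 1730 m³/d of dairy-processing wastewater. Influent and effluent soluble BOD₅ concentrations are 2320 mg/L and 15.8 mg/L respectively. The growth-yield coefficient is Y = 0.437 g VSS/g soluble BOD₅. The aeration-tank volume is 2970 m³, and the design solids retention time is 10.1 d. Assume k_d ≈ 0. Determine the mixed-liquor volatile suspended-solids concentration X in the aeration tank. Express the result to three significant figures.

X ≈ 5920 mg/L

Without decay, X = Y Q (S₀−S) θ_c / V = 0.437 × 1730 × (2320 − 15.8) × 10.1 / 2970 = 5924 mg/L.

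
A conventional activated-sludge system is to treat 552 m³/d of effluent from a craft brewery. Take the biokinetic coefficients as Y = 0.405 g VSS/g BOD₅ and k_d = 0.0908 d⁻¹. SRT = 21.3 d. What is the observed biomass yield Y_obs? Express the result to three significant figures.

Observed yield with endogenous decay: Y_obs = Y / (1 + k_d·θ_c) = 0.405 / (1 + 0.0908 × 21.3) = 0.405 / 2.934 = 0.1380 g VSS/g BOD₅.

Y_obs ≈ 0.138 g VSS/g BOD₅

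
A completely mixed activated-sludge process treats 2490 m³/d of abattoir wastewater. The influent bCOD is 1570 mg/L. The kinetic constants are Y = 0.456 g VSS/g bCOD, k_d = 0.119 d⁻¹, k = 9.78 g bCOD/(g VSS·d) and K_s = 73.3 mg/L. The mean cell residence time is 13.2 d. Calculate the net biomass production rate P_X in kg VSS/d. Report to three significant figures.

From the Monod/SRT balance for a CMAS, S = K_s·(1+k_d θ_c)/[θ_c·(Y k − k_d) − 1] = 73.3 × (1 + 0.119 × 13.2) / [13.2 × (0.456 × 9.78 − 0.119) − 1] = 188.4 / 56.30 = 3.347 mg/L.
Observed yield with endogenous decay: Y_obs = Y / (1 + k_d·θ_c) = 0.456 / (1 + 0.119 × 13.2) = 0.456 / 2.571 = 0.1774 g VSS/g bCOD.
Q·(S₀ − S) = 2490 × (1570 − 3.35) × 10⁻³ = 3901 kg/d removed.
Biomass produced: P_X = Y_obs·Q·ΔS = 0.1774 × 3901 ≈ 691.9 kg VSS/d.

P_X ≈ 692 kg VSS/d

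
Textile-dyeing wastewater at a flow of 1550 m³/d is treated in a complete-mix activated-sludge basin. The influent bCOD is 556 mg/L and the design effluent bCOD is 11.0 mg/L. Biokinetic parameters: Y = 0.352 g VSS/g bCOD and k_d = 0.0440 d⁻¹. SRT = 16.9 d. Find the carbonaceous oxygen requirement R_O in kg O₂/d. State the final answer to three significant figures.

The observed yield is Y_obs = Y/(1 + k_d·θ_c) = 0.352 / (1 + 0.0440 × 16.9) = 0.352 / 1.744 = 0.2019 g VSS per g bCOD removed.
ΔS = 556 − 11.0 = 545.0 mg/L, so the substrate removal rate is 1550 × 545.0/1000 = 844.8 kg bCOD/d.
Net sludge production P_X = 0.2019 × 844.8 = 170.5 kg VSS/d.
R_O = Q·(S₀ − S) − 1.42·P_X = 844.8 − 1.42 × 170.5 = 602.6 kg O₂/d.

R_O ≈ 603 kg O₂/d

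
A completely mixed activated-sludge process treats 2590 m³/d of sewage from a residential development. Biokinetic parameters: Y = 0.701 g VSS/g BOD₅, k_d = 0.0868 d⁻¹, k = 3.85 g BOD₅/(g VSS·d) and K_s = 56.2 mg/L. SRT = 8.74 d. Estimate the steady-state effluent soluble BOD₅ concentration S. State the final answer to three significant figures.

From the Monod/SRT balance for a CMAS, S = K_s·(1+k_d θ_c)/[θ_c·(Y k − k_d) − 1] = 56.2 × (1 + 0.0868 × 8.74) / [8.74 × (0.701 × 3.85 − 0.0868) − 1] = 98.84 / 21.83 = 4.528 mg/L.

S ≈ 4.53 mg/L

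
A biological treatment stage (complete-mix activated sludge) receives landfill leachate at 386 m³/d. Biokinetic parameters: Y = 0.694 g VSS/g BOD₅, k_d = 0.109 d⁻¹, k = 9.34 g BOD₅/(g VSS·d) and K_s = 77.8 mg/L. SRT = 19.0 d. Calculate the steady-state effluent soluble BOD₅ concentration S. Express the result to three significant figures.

S ≈ 1.99 mg/L

Effluent substrate depends only on kinetics and SRT: S = K_s(1 + k_d θ_c) / [θ_c(Yk − k_d) − 1] = 77.8 × (1 + 0.109 × 19.0) / [19.0 × (0.694 × 9.34 − 0.109) − 1] = 238.9 / 120.1 = 1.990 mg/L.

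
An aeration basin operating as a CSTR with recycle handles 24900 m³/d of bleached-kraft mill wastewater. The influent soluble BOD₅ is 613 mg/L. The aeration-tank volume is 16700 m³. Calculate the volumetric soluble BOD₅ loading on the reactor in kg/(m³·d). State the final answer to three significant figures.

Applied soluble BOD₅ load per unit volume = Q·S₀/V = (24900 × 613/1000)/16700 = 0.9140 kg soluble BOD₅·m⁻³·d⁻¹.

L_v ≈ 0.914 kg soluble BOD₅/(m³·d)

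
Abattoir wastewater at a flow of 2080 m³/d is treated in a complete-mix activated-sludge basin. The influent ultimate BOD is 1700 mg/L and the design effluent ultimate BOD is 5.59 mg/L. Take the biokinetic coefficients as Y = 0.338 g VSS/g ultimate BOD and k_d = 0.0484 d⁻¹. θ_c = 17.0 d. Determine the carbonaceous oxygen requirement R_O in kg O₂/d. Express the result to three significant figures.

R_O ≈ 2600 kg O₂/d

Observed yield with endogenous decay: Y_obs = Y / (1 + k_d·θ_c) = 0.338 / (1 + 0.0484 × 17.0) = 0.338 / 1.823 = 0.1854 g VSS/g ultimate BOD.
ΔS = 1700 − 5.59 = 1694 mg/L, so the substrate removal rate is 2080 × 1694/1000 = 3524 kg ultimate BOD/d.
P_X = Y_obs·Q·(S₀ − S) = 0.1854 × 3524 = 653.5 kg VSS/d.
Carbonaceous O₂ demand = substrate oxidised − cell-mass equivalent = 3524 − 1.42 × 653.5 = 2596 kg O₂/d.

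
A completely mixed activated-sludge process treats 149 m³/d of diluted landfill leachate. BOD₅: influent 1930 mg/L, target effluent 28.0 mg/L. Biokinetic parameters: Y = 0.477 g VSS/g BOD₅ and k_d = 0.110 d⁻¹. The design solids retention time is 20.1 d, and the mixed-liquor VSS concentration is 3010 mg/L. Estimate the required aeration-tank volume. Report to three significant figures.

V ≈ 281 m³

Steady-state biomass mass balance: V·X·(1 + k_d·θ_c) = Y·Q·(S₀ − S)·θ_c, so V = 0.477 × 149 × (1930 − 28.0) × 20.1 / [3010 × (1 + 0.110 × 20.1)] = 2.72×10^6 / 9665 = 281.1 m³.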